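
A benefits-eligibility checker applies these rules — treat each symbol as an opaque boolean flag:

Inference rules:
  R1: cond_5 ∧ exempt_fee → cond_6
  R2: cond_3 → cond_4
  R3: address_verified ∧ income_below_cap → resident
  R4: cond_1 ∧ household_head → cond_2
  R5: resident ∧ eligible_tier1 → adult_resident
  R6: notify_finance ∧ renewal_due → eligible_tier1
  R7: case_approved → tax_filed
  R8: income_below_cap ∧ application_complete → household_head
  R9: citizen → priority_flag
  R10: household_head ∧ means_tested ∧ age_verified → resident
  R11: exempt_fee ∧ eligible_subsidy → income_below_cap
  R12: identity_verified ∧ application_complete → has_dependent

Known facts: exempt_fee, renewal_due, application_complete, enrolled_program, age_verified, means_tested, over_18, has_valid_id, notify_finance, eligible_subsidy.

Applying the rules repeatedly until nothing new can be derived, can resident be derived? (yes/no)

yes

Round 1 fires R6, R11, giving eligible_tier1, income_below_cap.
Round 2 fires R8, giving household_head.
Round 3 fires R10, giving resident.
Round 4 fires R5, giving adult_resident.
resident appears in round 3, so it is derivable.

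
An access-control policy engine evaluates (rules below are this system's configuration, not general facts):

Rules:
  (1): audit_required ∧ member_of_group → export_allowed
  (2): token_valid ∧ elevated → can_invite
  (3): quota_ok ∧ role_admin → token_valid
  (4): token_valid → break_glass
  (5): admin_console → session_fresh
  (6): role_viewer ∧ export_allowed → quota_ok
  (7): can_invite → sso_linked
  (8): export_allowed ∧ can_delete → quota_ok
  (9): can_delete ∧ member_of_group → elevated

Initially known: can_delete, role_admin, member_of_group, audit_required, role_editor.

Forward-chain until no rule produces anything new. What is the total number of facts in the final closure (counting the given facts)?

Round 1: (1) [audit_required ∧ member_of_group → export_allowed]; (9) [can_delete ∧ member_of_group → elevated]. New: export_allowed, elevated.
Round 2: (8) [export_allowed ∧ can_delete → quota_ok]. New: quota_ok.
Round 3: (3) [quota_ok ∧ role_admin → token_valid]. New: token_valid.
Round 4: (2) [token_valid ∧ elevated → can_invite]; (4) [token_valid → break_glass]. New: can_invite, break_glass.
Round 5: (7) [can_invite → sso_linked]. New: sso_linked.
Closure: {audit_required, break_glass, can_delete, can_invite, elevated, export_allowed, member_of_group, quota_ok, role_admin, role_editor, sso_linked, token_valid} — 12 facts.

12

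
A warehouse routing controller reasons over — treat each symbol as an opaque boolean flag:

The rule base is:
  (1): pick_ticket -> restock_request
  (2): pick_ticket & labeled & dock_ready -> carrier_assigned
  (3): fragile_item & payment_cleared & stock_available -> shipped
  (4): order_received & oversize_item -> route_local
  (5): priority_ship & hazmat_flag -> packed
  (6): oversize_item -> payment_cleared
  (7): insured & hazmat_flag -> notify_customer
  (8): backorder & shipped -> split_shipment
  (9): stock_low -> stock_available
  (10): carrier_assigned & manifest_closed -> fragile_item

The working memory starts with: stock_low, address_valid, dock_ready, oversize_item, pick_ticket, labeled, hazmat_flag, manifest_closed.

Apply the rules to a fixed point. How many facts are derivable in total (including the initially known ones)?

Round 1 fires (1), (2), (6), (9), giving restock_request, carrier_assigned, payment_cleared, stock_available.
Round 2 fires (10), giving fragile_item.
Round 3 fires (3), giving shipped.
Closure: {address_valid, carrier_assigned, dock_ready, fragile_item, hazmat_flag, labeled, manifest_closed, oversize_item, payment_cleared, pick_ticket, restock_request, shipped, stock_available, stock_low} — 14 facts.

14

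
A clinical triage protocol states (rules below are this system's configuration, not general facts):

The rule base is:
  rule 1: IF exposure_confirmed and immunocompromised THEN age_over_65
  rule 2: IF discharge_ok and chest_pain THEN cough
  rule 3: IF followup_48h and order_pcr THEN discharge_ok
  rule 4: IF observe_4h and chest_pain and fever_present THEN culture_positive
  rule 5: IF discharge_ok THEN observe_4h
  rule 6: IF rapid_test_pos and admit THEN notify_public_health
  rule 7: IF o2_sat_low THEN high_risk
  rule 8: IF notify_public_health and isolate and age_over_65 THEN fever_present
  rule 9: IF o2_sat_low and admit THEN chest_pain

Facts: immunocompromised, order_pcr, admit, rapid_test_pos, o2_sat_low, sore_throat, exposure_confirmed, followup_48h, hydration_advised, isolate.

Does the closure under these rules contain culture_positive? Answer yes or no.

Round 1: rule 1 [IF exposure_confirmed and immunocompromised THEN age_over_65]; rule 3 [IF followup_48h and order_pcr THEN discharge_ok]; rule 6 [IF rapid_test_pos and admit THEN notify_public_health]; rule 7 [IF o2_sat_low THEN high_risk]; rule 9 [IF o2_sat_low and admit THEN chest_pain]. Adds age_over_65, discharge_ok, notify_public_health, high_risk, chest_pain.
Round 2: rule 2 [IF discharge_ok and chest_pain THEN cough]; rule 5 [IF discharge_ok THEN observe_4h]; rule 8 [IF notify_public_health and isolate and age_over_65 THEN fever_present]. Adds cough, observe_4h, fever_present.
Round 3: rule 4 [IF observe_4h and chest_pain and fever_present THEN culture_positive]. Adds culture_positive.
culture_positive appears in round 3, so it is derivable.

yes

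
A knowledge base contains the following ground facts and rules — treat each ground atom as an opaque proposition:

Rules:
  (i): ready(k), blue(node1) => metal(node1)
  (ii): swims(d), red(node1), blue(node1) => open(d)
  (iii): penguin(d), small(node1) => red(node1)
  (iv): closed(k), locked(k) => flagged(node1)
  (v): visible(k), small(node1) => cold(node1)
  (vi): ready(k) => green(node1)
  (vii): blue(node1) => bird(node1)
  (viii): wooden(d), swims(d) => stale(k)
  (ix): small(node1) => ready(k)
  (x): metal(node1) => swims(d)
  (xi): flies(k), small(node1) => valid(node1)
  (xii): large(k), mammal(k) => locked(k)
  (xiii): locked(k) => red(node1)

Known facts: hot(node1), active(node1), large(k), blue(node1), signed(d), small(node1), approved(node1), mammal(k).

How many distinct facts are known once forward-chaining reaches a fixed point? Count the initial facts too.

16

Round 1: (vii) [blue(node1) => bird(node1)]; (ix) [small(node1) => ready(k)]; (xii) [large(k), mammal(k) => locked(k)]. Adds bird(node1), ready(k), locked(k).
Round 2: (i) [ready(k), blue(node1) => metal(node1)]; (vi) [ready(k) => green(node1)]; (xiii) [locked(k) => red(node1)]. Adds metal(node1), green(node1), red(node1).
Round 3: (x) [metal(node1) => swims(d)]. Adds swims(d).
Round 4: (ii) [swims(d), red(node1), blue(node1) => open(d)]. Adds open(d).
Closure: {active(node1), approved(node1), bird(node1), blue(node1), green(node1), hot(node1), large(k), locked(k), mammal(k), metal(node1), open(d), ready(k), red(node1), signed(d), small(node1), swims(d)} — 16 facts.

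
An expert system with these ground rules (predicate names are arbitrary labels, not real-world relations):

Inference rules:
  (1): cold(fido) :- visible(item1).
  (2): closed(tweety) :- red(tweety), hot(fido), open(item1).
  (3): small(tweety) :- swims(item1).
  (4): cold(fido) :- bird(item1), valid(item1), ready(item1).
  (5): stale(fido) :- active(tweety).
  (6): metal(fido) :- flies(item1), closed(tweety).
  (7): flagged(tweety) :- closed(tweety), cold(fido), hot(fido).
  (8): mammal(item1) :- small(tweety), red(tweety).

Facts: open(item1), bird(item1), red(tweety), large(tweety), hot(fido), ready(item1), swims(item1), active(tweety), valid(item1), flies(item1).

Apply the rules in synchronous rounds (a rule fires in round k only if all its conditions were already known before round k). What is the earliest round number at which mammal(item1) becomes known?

Round 1: (2) [closed(tweety) :- red(tweety), hot(fido), open(item1).]; (3) [small(tweety) :- swims(item1).]; (4) [cold(fido) :- bird(item1), valid(item1), ready(item1).]; (5) [stale(fido) :- active(tweety).]. New: closed(tweety), small(tweety), cold(fido), stale(fido).
Round 2: (6) [metal(fido) :- flies(item1), closed(tweety).]; (7) [flagged(tweety) :- closed(tweety), cold(fido), hot(fido).]; (8) [mammal(item1) :- small(tweety), red(tweety).]. New: metal(fido), flagged(tweety), mammal(item1).
mammal(item1) first appears in round 2.

2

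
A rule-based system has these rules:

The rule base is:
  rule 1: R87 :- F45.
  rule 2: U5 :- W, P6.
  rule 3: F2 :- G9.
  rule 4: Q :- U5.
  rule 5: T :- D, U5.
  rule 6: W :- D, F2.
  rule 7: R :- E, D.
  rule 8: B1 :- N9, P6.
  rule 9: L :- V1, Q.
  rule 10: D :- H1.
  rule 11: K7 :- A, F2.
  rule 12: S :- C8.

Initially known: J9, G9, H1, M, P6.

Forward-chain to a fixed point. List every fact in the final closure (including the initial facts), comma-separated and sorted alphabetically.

Round 1: rule 3 [F2 :- G9.]; rule 10 [D :- H1.]. New: F2, D.
Round 2: rule 6 [W :- D, F2.]. New: W.
Round 3: rule 2 [U5 :- W, P6.]. New: U5.
Round 4: rule 4 [Q :- U5.]; rule 5 [T :- D, U5.]. New: Q, T.

D, F2, G9, H1, J9, M, P6, Q, T, U5, W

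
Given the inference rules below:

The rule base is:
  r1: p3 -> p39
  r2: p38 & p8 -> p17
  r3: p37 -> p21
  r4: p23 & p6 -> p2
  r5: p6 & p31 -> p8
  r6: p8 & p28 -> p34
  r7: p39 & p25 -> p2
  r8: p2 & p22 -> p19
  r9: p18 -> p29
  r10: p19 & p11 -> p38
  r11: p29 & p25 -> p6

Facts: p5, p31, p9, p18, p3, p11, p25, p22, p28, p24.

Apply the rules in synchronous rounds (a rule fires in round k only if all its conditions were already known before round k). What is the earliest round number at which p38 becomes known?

4

[1] r1 [p3 -> p39]; r9 [p18 -> p29]. ⇒ new: p39, p29.
[2] r7 [p39 & p25 -> p2]; r11 [p29 & p25 -> p6]. ⇒ new: p2, p6.
[3] r5 [p6 & p31 -> p8]; r8 [p2 & p22 -> p19]. ⇒ new: p8, p19.
[4] r6 [p8 & p28 -> p34]; r10 [p19 & p11 -> p38]. ⇒ new: p34, p38.
p38 first appears in round 4.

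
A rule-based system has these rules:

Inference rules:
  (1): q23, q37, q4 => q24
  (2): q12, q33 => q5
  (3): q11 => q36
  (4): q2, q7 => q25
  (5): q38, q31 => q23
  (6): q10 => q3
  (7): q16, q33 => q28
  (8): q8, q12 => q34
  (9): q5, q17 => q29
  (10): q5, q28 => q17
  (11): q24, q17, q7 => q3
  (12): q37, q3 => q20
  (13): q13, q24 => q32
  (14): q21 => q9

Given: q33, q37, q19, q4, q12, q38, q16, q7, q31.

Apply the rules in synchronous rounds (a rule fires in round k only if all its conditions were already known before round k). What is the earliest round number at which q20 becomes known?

4

Round 1 fires (2), (5), (7), giving q5, q23, q28.
Round 2 fires (1), (10), giving q24, q17.
Round 3 fires (9), (11), giving q29, q3.
Round 4 fires (12), giving q20.
q20 first appears in round 4.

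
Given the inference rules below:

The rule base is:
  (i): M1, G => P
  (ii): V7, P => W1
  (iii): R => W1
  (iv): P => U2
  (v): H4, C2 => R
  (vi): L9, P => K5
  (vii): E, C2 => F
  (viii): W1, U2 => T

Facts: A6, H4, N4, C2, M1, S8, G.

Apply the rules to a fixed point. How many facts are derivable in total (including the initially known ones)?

[1] (i) [M1, G => P]; (v) [H4, C2 => R]. ⇒ new: P, R.
[2] (iii) [R => W1]; (iv) [P => U2]. ⇒ new: W1, U2.
[3] (viii) [W1, U2 => T]. ⇒ new: T.
Closure: {A6, C2, G, H4, M1, N4, P, R, S8, T, U2, W1} — 12 facts.

12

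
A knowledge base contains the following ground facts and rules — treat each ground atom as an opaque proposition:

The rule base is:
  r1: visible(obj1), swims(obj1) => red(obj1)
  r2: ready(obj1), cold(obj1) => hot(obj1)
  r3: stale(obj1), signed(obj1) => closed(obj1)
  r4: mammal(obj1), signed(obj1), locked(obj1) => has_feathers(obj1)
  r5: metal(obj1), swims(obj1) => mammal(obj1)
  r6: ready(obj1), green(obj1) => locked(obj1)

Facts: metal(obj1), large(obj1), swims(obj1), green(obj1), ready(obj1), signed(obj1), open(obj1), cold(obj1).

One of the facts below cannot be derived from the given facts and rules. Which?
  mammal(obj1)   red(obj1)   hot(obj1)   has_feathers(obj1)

Round 1: r2 [ready(obj1), cold(obj1) => hot(obj1)]; r5 [metal(obj1), swims(obj1) => mammal(obj1)]; r6 [ready(obj1), green(obj1) => locked(obj1)]. Adds hot(obj1), mammal(obj1), locked(obj1).
Round 2: r4 [mammal(obj1), signed(obj1), locked(obj1) => has_feathers(obj1)]. Adds has_feathers(obj1).
Derived: hot(obj1) (round 1), has_feathers(obj1) (round 2), mammal(obj1) (round 1). red(obj1) never appears in any round.

red(obj1)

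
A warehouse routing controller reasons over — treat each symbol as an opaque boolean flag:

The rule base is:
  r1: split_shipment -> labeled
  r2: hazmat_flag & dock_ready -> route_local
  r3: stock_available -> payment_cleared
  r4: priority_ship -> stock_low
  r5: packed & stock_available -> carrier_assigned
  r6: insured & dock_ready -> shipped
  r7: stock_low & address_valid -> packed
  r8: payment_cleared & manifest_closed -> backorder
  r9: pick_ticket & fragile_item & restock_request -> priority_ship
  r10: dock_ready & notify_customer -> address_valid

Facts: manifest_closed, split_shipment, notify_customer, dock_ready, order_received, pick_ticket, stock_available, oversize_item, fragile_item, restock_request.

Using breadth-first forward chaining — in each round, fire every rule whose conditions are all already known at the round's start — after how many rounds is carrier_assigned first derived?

Round 1 fires r1, r3, r9, r10, giving labeled, payment_cleared, priority_ship, address_valid.
Round 2 fires r4, r8, giving stock_low, backorder.
Round 3 fires r7, giving packed.
Round 4 fires r5, giving carrier_assigned.
carrier_assigned first appears in round 4.

4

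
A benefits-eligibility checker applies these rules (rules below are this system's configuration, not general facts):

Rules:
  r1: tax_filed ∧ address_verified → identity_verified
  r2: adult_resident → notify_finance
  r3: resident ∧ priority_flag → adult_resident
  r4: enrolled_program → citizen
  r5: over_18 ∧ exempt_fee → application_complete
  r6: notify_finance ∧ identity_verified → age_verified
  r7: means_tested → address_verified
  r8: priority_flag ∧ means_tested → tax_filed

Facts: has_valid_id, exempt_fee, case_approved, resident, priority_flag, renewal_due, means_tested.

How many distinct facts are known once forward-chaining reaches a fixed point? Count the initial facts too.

13

Round 1 fires r3, r7, r8, giving adult_resident, address_verified, tax_filed.
Round 2 fires r1, r2, giving identity_verified, notify_finance.
Round 3 fires r6, giving age_verified.
Closure: {address_verified, adult_resident, age_verified, case_approved, exempt_fee, has_valid_id, identity_verified, means_tested, notify_finance, priority_flag, renewal_due, resident, tax_filed} — 13 facts.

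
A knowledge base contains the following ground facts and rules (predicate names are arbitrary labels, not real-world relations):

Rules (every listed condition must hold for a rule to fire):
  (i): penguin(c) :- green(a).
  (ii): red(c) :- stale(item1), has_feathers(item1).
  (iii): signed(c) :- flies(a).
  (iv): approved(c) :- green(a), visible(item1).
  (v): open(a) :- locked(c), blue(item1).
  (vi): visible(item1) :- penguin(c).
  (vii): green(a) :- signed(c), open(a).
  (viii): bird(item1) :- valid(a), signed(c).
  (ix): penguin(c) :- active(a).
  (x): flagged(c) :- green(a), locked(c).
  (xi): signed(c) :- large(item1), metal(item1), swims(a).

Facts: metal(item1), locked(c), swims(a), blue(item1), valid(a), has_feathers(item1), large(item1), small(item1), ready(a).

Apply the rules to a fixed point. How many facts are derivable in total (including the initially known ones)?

Round 1: (v) [open(a) :- locked(c), blue(item1).]; (xi) [signed(c) :- large(item1), metal(item1), swims(a).]. Adds open(a), signed(c).
Round 2: (vii) [green(a) :- signed(c), open(a).]; (viii) [bird(item1) :- valid(a), signed(c).]. Adds green(a), bird(item1).
Round 3: (i) [penguin(c) :- green(a).]; (x) [flagged(c) :- green(a), locked(c).]. Adds penguin(c), flagged(c).
Round 4: (vi) [visible(item1) :- penguin(c).]. Adds visible(item1).
Round 5: (iv) [approved(c) :- green(a), visible(item1).]. Adds approved(c).
Closure: {approved(c), bird(item1), blue(item1), flagged(c), green(a), has_feathers(item1), large(item1), locked(c), metal(item1), open(a), penguin(c), ready(a), signed(c), small(item1), swims(a), valid(a), visible(item1)} — 17 facts.

17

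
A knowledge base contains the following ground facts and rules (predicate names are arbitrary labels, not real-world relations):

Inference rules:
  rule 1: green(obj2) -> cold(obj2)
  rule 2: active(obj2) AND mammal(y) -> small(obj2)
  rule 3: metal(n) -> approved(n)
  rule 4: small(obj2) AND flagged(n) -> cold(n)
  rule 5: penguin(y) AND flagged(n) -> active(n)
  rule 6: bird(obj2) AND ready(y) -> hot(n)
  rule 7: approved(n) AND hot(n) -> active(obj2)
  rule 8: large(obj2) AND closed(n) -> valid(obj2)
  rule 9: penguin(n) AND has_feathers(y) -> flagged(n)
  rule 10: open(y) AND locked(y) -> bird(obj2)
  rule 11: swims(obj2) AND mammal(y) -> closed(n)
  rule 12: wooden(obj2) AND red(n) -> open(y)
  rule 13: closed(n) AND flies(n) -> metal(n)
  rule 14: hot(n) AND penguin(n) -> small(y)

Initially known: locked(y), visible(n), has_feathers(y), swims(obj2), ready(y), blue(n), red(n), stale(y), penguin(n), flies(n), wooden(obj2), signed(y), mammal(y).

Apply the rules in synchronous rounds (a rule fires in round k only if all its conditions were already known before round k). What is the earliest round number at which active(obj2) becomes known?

[1] rule 9 [penguin(n) AND has_feathers(y) -> flagged(n)]; rule 11 [swims(obj2) AND mammal(y) -> closed(n)]; rule 12 [wooden(obj2) AND red(n) -> open(y)]. ⇒ new: flagged(n), closed(n), open(y).
[2] rule 10 [open(y) AND locked(y) -> bird(obj2)]; rule 13 [closed(n) AND flies(n) -> metal(n)]. ⇒ new: bird(obj2), metal(n).
[3] rule 3 [metal(n) -> approved(n)]; rule 6 [bird(obj2) AND ready(y) -> hot(n)]. ⇒ new: approved(n), hot(n).
[4] rule 7 [approved(n) AND hot(n) -> active(obj2)]; rule 14 [hot(n) AND penguin(n) -> small(y)]. ⇒ new: active(obj2), small(y).
active(obj2) first appears in round 4.

4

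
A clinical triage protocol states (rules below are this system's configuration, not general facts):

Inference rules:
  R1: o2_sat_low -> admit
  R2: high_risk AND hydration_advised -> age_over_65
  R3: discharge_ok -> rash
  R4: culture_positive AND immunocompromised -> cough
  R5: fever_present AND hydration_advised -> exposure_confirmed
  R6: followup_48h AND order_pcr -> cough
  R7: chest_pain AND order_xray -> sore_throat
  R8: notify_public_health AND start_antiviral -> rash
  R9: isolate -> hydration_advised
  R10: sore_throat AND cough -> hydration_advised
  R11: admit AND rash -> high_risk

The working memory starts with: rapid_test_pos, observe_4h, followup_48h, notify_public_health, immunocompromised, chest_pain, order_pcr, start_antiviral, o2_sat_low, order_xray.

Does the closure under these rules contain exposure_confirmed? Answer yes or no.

Round 1 — R1, R6, R7, R8, derive admit, cough, sore_throat, rash.
Round 2 — R10, R11, derive hydration_advised, high_risk.
Round 3 — R2, derive age_over_65.
Fixed point reached. exposure_confirmed is concluded only by R5; R5 needs fever_present (never derived).

no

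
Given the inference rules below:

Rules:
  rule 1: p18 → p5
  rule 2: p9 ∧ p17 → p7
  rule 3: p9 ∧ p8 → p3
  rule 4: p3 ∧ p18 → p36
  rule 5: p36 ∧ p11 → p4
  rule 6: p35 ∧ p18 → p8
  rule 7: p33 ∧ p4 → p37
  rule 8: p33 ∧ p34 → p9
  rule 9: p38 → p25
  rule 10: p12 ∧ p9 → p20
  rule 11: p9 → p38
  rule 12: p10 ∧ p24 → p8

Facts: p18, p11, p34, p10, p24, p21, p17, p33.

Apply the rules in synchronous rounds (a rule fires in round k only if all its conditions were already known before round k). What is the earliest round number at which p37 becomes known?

5

Round 1 fires rule 1, rule 8, rule 12, giving p5, p9, p8.
Round 2 fires rule 2, rule 3, rule 11, giving p7, p3, p38.
Round 3 fires rule 4, rule 9, giving p36, p25.
Round 4 fires rule 5, giving p4.
Round 5 fires rule 7, giving p37.
p37 first appears in round 5.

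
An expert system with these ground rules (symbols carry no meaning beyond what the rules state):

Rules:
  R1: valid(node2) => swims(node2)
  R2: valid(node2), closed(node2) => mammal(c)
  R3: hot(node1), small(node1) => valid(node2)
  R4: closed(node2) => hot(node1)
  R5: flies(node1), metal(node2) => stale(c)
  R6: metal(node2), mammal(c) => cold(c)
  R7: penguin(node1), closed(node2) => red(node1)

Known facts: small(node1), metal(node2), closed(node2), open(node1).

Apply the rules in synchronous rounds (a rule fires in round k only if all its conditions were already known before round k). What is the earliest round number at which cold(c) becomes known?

4

[1] R4 [closed(node2) => hot(node1)]. ⇒ new: hot(node1).
[2] R3 [hot(node1), small(node1) => valid(node2)]. ⇒ new: valid(node2).
[3] R1 [valid(node2) => swims(node2)]; R2 [valid(node2), closed(node2) => mammal(c)]. ⇒ new: swims(node2), mammal(c).
[4] R6 [metal(node2), mammal(c) => cold(c)]. ⇒ new: cold(c).
cold(c) first appears in round 4.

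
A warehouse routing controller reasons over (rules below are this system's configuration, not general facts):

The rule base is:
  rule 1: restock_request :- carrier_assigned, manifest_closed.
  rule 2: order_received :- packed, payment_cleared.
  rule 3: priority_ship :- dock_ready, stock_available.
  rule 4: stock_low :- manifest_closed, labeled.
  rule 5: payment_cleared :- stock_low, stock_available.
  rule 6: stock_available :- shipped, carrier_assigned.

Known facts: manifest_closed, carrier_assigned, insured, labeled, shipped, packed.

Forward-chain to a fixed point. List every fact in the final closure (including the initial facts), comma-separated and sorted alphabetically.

Round 1 fires rule 1, rule 4, rule 6, giving restock_request, stock_low, stock_available.
Round 2 fires rule 5, giving payment_cleared.
Round 3 fires rule 2, giving order_received.

carrier_assigned, insured, labeled, manifest_closed, order_received, packed, payment_cleared, restock_request, shipped, stock_available, stock_low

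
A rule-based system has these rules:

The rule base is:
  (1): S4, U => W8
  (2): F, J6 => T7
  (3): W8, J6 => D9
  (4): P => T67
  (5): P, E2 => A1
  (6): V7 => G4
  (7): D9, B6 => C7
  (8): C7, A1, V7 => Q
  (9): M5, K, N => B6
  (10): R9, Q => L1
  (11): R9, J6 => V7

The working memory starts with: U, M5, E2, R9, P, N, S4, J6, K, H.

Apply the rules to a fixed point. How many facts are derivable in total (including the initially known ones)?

Round 1 — (1), (4), (5), (9), (11), derive W8, T67, A1, B6, V7.
Round 2 — (3), (6), derive D9, G4.
Round 3 — (7), derive C7.
Round 4 — (8), derive Q.
Round 5 — (10), derive L1.
Closure: {A1, B6, C7, D9, E2, G4, H, J6, K, L1, M5, N, P, Q, R9, S4, T67, U, V7, W8} — 20 facts.

20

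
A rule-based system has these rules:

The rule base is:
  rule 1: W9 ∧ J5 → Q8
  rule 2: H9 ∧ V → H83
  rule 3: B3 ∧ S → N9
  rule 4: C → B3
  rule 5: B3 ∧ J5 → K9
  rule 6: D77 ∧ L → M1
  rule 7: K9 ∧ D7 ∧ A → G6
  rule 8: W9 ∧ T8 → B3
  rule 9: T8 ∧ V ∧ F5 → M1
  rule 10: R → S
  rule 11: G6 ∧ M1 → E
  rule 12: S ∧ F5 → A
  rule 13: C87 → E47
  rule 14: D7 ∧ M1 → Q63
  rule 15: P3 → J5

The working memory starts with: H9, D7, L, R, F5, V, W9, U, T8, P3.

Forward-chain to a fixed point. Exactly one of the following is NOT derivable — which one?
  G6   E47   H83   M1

E47

Round 1: rule 2 [H9 ∧ V → H83]; rule 8 [W9 ∧ T8 → B3]; rule 9 [T8 ∧ V ∧ F5 → M1]; rule 10 [R → S]; rule 15 [P3 → J5]. New: H83, B3, M1, S, J5.
Round 2: rule 1 [W9 ∧ J5 → Q8]; rule 3 [B3 ∧ S → N9]; rule 5 [B3 ∧ J5 → K9]; rule 12 [S ∧ F5 → A]; rule 14 [D7 ∧ M1 → Q63]. New: Q8, N9, K9, A, Q63.
Round 3: rule 7 [K9 ∧ D7 ∧ A → G6]. New: G6.
Round 4: rule 11 [G6 ∧ M1 → E]. New: E.
Derived: M1 (round 1), G6 (round 3), H83 (round 1). E47 never appears in any round.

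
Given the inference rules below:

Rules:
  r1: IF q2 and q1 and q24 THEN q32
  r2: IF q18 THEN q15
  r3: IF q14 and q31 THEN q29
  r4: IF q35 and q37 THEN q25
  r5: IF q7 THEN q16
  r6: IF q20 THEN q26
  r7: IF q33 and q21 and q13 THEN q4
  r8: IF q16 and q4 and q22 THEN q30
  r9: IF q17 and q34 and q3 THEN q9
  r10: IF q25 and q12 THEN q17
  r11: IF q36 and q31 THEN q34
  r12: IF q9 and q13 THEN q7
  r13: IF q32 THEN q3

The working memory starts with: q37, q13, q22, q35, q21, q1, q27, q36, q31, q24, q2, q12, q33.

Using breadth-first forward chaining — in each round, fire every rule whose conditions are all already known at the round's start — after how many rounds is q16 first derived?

5

Round 1 — r1, r4, r7, r11, derive q32, q25, q4, q34.
Round 2 — r10, r13, derive q17, q3.
Round 3 — r9, derive q9.
Round 4 — r12, derive q7.
Round 5 — r5, derive q16.
q16 first appears in round 5.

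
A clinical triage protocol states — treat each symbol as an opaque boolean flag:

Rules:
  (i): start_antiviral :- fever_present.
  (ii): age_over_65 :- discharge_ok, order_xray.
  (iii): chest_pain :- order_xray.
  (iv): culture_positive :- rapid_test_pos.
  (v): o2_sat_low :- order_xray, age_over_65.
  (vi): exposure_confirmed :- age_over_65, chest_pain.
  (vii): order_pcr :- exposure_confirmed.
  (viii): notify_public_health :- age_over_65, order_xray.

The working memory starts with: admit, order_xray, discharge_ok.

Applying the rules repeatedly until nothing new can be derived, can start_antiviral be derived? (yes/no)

[1] (ii) [age_over_65 :- discharge_ok, order_xray.]; (iii) [chest_pain :- order_xray.]. ⇒ new: age_over_65, chest_pain.
[2] (v) [o2_sat_low :- order_xray, age_over_65.]; (vi) [exposure_confirmed :- age_over_65, chest_pain.]; (viii) [notify_public_health :- age_over_65, order_xray.]. ⇒ new: o2_sat_low, exposure_confirmed, notify_public_health.
[3] (vii) [order_pcr :- exposure_confirmed.]. ⇒ new: order_pcr.
Fixed point reached. start_antiviral is concluded only by (i); (i) needs fever_present (never derived).

no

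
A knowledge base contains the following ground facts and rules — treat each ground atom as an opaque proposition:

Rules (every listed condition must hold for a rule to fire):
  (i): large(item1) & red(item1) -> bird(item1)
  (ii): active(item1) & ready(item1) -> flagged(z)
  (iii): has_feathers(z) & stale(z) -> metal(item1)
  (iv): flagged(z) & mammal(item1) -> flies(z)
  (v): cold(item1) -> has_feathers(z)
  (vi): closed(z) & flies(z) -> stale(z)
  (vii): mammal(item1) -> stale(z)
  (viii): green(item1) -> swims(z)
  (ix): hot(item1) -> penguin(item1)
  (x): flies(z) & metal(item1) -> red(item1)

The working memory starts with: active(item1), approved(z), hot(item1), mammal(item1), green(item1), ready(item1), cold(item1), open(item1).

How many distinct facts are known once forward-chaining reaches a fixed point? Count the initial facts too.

Round 1 fires (ii), (v), (vii), (viii), (ix), giving flagged(z), has_feathers(z), stale(z), swims(z), penguin(item1).
Round 2 fires (iii), (iv), giving metal(item1), flies(z).
Round 3 fires (x), giving red(item1).
Closure: {active(item1), approved(z), cold(item1), flagged(z), flies(z), green(item1), has_feathers(z), hot(item1), mammal(item1), metal(item1), open(item1), penguin(item1), ready(item1), red(item1), stale(z), swims(z)} — 16 facts.

16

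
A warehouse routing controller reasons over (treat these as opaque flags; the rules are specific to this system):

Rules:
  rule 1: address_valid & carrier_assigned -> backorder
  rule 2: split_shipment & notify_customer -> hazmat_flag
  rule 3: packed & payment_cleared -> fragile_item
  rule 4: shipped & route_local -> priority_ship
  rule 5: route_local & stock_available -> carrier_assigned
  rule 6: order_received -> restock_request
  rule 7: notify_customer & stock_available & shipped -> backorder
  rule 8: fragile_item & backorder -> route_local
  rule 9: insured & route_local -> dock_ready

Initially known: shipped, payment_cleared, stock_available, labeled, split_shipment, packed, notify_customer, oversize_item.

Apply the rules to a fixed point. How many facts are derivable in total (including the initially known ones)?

14

Round 1 fires rule 2, rule 3, rule 7, giving hazmat_flag, fragile_item, backorder.
Round 2 fires rule 8, giving route_local.
Round 3 fires rule 4, rule 5, giving priority_ship, carrier_assigned.
Closure: {backorder, carrier_assigned, fragile_item, hazmat_flag, labeled, notify_customer, oversize_item, packed, payment_cleared, priority_ship, route_local, shipped, split_shipment, stock_available} — 14 facts.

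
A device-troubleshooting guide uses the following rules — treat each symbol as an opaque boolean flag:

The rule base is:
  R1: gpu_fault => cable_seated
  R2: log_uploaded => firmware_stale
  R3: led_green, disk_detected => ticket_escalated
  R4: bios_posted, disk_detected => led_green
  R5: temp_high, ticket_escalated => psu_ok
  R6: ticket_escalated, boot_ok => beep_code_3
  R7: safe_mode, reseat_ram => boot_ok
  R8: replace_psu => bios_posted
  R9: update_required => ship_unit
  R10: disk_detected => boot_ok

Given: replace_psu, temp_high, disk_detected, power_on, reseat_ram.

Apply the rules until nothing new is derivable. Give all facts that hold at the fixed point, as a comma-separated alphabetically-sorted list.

Round 1 fires R8, R10, giving bios_posted, boot_ok.
Round 2 fires R4, giving led_green.
Round 3 fires R3, giving ticket_escalated.
Round 4 fires R5, R6, giving psu_ok, beep_code_3.

beep_code_3, bios_posted, boot_ok, disk_detected, led_green, power_on, psu_ok, replace_psu, reseat_ram, temp_high, ticket_escalated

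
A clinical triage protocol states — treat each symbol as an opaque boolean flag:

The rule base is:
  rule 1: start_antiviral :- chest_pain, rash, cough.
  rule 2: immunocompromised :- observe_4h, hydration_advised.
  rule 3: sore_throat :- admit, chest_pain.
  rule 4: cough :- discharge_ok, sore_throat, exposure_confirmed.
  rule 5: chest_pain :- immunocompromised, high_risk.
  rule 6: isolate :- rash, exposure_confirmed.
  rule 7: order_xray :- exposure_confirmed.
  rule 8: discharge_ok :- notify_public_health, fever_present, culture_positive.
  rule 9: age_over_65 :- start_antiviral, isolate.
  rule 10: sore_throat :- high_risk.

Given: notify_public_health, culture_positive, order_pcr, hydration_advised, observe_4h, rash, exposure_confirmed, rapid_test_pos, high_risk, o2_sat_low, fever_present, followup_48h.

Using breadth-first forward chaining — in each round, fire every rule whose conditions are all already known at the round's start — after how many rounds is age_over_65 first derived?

4

Round 1: rule 2 [immunocompromised :- observe_4h, hydration_advised.]; rule 6 [isolate :- rash, exposure_confirmed.]; rule 7 [order_xray :- exposure_confirmed.]; rule 8 [discharge_ok :- notify_public_health, fever_present, culture_positive.]; rule 10 [sore_throat :- high_risk.]. New: immunocompromised, isolate, order_xray, discharge_ok, sore_throat.
Round 2: rule 4 [cough :- discharge_ok, sore_throat, exposure_confirmed.]; rule 5 [chest_pain :- immunocompromised, high_risk.]. New: cough, chest_pain.
Round 3: rule 1 [start_antiviral :- chest_pain, rash, cough.]. New: start_antiviral.
Round 4: rule 9 [age_over_65 :- start_antiviral, isolate.]. New: age_over_65.
age_over_65 first appears in round 4.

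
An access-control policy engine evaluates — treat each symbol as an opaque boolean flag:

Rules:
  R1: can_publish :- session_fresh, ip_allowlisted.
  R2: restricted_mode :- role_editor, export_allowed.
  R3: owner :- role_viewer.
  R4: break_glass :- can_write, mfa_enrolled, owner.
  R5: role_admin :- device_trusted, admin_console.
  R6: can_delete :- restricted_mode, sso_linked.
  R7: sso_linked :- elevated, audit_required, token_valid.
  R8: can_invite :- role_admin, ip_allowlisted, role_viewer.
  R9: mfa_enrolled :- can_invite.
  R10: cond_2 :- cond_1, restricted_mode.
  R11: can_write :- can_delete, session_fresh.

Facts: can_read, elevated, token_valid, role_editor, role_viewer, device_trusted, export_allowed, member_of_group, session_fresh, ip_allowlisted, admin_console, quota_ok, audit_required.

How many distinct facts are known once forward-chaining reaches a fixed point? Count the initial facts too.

23

Round 1: R1 [can_publish :- session_fresh, ip_allowlisted.]; R2 [restricted_mode :- role_editor, export_allowed.]; R3 [owner :- role_viewer.]; R5 [role_admin :- device_trusted, admin_console.]; R7 [sso_linked :- elevated, audit_required, token_valid.]. Adds can_publish, restricted_mode, owner, role_admin, sso_linked.
Round 2: R6 [can_delete :- restricted_mode, sso_linked.]; R8 [can_invite :- role_admin, ip_allowlisted, role_viewer.]. Adds can_delete, can_invite.
Round 3: R9 [mfa_enrolled :- can_invite.]; R11 [can_write :- can_delete, session_fresh.]. Adds mfa_enrolled, can_write.
Round 4: R4 [break_glass :- can_write, mfa_enrolled, owner.]. Adds break_glass.
Closure: {admin_console, audit_required, break_glass, can_delete, can_invite, can_publish, can_read, can_write, device_trusted, elevated, export_allowed, ip_allowlisted, member_of_group, mfa_enrolled, owner, quota_ok, restricted_mode, role_admin, role_editor, role_viewer, session_fresh, sso_linked, token_valid} — 23 facts.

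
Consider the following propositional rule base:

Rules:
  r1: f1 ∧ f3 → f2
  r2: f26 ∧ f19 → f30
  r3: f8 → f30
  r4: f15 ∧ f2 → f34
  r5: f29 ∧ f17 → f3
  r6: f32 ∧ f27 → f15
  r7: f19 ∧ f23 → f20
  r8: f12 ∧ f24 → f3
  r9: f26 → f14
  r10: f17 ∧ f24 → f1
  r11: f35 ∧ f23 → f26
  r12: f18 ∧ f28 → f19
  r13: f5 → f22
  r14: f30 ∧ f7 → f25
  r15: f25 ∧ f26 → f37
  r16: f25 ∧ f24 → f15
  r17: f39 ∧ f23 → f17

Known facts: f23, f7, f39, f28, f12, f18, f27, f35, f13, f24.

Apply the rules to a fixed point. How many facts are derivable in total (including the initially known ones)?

Round 1: r8 [f12 ∧ f24 → f3]; r11 [f35 ∧ f23 → f26]; r12 [f18 ∧ f28 → f19]; r17 [f39 ∧ f23 → f17]. New: f3, f26, f19, f17.
Round 2: r2 [f26 ∧ f19 → f30]; r7 [f19 ∧ f23 → f20]; r9 [f26 → f14]; r10 [f17 ∧ f24 → f1]. New: f30, f20, f14, f1.
Round 3: r1 [f1 ∧ f3 → f2]; r14 [f30 ∧ f7 → f25]. New: f2, f25.
Round 4: r15 [f25 ∧ f26 → f37]; r16 [f25 ∧ f24 → f15]. New: f37, f15.
Round 5: r4 [f15 ∧ f2 → f34]. New: f34.
Closure: {f1, f12, f13, f14, f15, f17, f18, f19, f2, f20, f23, f24, f25, f26, f27, f28, f3, f30, f34, f35, f37, f39, f7} — 23 facts.

23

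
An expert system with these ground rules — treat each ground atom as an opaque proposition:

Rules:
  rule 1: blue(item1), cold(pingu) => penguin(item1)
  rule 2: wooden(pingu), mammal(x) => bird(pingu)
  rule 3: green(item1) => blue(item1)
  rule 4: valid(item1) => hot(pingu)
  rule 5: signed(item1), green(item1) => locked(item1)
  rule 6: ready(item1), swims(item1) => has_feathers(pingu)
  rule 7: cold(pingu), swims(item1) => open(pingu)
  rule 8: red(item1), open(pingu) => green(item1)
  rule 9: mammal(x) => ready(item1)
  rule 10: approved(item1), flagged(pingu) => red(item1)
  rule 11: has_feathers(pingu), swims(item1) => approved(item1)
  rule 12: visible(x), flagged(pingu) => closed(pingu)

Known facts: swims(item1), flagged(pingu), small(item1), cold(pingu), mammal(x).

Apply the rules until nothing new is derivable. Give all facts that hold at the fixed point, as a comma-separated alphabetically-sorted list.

Round 1 — rule 7, rule 9, derive open(pingu), ready(item1).
Round 2 — rule 6, derive has_feathers(pingu).
Round 3 — rule 11, derive approved(item1).
Round 4 — rule 10, derive red(item1).
Round 5 — rule 8, derive green(item1).
Round 6 — rule 3, derive blue(item1).
Round 7 — rule 1, derive penguin(item1).

approved(item1), blue(item1), cold(pingu), flagged(pingu), green(item1), has_feathers(pingu), mammal(x), open(pingu), penguin(item1), ready(item1), red(item1), small(item1), swims(item1)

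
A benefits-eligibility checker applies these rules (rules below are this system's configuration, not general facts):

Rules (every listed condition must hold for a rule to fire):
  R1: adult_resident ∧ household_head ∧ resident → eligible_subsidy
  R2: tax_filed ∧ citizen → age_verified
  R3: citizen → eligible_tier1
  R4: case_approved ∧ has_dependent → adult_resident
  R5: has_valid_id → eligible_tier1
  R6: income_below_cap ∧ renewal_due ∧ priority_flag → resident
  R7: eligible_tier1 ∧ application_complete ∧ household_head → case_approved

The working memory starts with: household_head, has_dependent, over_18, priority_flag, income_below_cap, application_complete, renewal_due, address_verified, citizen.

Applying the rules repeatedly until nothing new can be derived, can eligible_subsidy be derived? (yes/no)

yes

Round 1: R3 [citizen → eligible_tier1]; R6 [income_below_cap ∧ renewal_due ∧ priority_flag → resident]. Adds eligible_tier1, resident.
Round 2: R7 [eligible_tier1 ∧ application_complete ∧ household_head → case_approved]. Adds case_approved.
Round 3: R4 [case_approved ∧ has_dependent → adult_resident]. Adds adult_resident.
Round 4: R1 [adult_resident ∧ household_head ∧ resident → eligible_subsidy]. Adds eligible_subsidy.
eligible_subsidy appears in round 4, so it is derivable.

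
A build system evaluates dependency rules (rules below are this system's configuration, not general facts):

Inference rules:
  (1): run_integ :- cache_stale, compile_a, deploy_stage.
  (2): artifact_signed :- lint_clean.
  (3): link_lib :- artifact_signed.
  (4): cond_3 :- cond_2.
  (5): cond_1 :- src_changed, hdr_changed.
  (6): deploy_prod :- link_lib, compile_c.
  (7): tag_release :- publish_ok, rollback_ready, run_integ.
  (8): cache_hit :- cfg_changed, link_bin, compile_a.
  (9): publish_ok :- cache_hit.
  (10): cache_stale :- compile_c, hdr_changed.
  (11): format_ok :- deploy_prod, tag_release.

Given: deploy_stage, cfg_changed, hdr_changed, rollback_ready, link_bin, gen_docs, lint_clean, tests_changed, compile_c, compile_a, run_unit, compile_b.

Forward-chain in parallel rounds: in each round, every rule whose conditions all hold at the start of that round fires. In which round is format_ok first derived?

Round 1 — (2), (8), (10), derive artifact_signed, cache_hit, cache_stale.
Round 2 — (1), (3), (9), derive run_integ, link_lib, publish_ok.
Round 3 — (6), (7), derive deploy_prod, tag_release.
Round 4 — (11), derive format_ok.
format_ok first appears in round 4.

4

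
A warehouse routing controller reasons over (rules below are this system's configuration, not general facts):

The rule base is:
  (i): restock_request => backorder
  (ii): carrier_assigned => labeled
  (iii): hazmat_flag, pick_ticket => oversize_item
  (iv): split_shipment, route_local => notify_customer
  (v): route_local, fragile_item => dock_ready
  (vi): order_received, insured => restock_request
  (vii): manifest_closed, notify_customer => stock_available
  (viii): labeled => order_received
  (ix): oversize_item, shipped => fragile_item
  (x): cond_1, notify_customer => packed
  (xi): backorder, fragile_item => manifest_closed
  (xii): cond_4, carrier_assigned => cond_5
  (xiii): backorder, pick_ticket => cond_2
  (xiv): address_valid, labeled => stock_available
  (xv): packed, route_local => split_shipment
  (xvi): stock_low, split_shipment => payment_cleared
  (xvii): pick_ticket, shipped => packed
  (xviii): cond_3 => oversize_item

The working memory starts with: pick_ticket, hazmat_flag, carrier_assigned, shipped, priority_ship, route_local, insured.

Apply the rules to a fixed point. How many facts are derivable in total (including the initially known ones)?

20

Round 1 — (ii), (iii), (xvii), derive labeled, oversize_item, packed.
Round 2 — (viii), (ix), (xv), derive order_received, fragile_item, split_shipment.
Round 3 — (iv), (v), (vi), derive notify_customer, dock_ready, restock_request.
Round 4 — (i), derive backorder.
Round 5 — (xi), (xiii), derive manifest_closed, cond_2.
Round 6 — (vii), derive stock_available.
Closure: {backorder, carrier_assigned, cond_2, dock_ready, fragile_item, hazmat_flag, insured, labeled, manifest_closed, notify_customer, order_received, oversize_item, packed, pick_ticket, priority_ship, restock_request, route_local, shipped, split_shipment, stock_available} — 20 facts.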